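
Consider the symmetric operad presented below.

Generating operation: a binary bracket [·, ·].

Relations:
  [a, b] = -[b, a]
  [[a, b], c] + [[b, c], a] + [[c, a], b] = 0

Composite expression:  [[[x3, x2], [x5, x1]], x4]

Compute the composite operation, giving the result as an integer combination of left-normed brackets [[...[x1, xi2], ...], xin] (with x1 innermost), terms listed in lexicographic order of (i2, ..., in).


-[[[[x1, x5], x2], x3], x4] + [[[[x1, x5], x3], x2], x4]

A multilinear Lie element is pinned by x1-initial words (x1 innermost).
Composite bracket: [[[x3, x2], [x5, x1]], x4]
Under [a, b] = ab - ba we get 16 signed associative words (2^4 = 16).
The x1-initial words carry the normal form:
  word x1x5x2x3x4 has sign -1, contributing -[[[[x1, x5], x2], x3], x4]
  word x1x5x3x2x4 has sign +1, contributing +[[[[x1, x5], x3], x2], x4]


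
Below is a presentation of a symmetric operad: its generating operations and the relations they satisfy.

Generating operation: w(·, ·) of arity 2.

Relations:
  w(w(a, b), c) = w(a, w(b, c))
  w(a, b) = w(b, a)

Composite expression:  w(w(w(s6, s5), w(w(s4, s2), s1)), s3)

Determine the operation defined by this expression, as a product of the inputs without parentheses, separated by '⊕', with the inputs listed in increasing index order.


s1 ⊕ s2 ⊕ s3 ⊕ s4 ⊕ s5 ⊕ s6

With w associative and commutative, the s-input set is all that matters.
w(s6, s5) unparenthesizes to s6 ⊕ s5
w(s4, s2) unparenthesizes to s4 ⊕ s2
w(w(s4, s2), s1) unparenthesizes to s4 ⊕ s2 ⊕ s1
w(w(s6, s5), w(w(s4, s2), s1)) unparenthesizes to s6 ⊕ s5 ⊕ s4 ⊕ s2 ⊕ s1
w(w(w(s6, s5), w(w(s4, s2), s1)), s3) unparenthesizes to s6 ⊕ s5 ⊕ s4 ⊕ s2 ⊕ s1 ⊕ s3
putting the inputs in ascending order: s1 ⊕ s2 ⊕ s3 ⊕ s4 ⊕ s5 ⊕ s6


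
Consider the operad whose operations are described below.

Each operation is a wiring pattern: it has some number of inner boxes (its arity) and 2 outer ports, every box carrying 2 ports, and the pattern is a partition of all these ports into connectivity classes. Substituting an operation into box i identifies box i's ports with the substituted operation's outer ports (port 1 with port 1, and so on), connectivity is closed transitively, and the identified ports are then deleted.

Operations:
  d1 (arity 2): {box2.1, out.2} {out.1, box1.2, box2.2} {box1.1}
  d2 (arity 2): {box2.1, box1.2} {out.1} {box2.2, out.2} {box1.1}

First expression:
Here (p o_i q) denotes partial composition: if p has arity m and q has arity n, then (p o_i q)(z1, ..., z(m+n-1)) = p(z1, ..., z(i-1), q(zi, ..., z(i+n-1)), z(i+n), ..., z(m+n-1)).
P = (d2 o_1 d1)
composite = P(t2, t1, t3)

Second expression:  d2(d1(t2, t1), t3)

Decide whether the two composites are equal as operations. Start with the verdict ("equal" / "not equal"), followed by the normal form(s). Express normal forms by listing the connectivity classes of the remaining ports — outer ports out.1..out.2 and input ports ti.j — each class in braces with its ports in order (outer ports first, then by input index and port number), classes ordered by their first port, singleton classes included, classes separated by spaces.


equal — both sides give {out.1} {out.2, t3.2} {t1.1, t3.1} {t1.2, t2.2} {t2.1}

In normal form, the first expression is {out.1} {out.2, t3.2} {t1.1, t3.1} {t1.2, t2.2} {t2.1}
In normal form, the second expression is {out.1} {out.2, t3.2} {t1.1, t3.1} {t1.2, t2.2} {t2.1}
Identical normal forms: equal.


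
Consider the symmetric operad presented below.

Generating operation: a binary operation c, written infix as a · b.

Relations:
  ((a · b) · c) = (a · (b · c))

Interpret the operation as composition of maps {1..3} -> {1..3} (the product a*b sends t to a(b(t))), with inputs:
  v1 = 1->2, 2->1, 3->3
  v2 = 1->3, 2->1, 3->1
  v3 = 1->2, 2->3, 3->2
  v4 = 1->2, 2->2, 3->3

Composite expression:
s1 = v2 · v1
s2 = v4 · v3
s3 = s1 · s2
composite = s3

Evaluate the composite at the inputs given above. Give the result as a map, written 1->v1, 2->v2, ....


(v2 · v1) = 1->1, 2->3, 3->1
(v4 · v3) = 1->2, 2->3, 3->2
((v2 · v1) · (v4 · v3)) = 1->3, 2->1, 3->3

1->3, 2->1, 3->3


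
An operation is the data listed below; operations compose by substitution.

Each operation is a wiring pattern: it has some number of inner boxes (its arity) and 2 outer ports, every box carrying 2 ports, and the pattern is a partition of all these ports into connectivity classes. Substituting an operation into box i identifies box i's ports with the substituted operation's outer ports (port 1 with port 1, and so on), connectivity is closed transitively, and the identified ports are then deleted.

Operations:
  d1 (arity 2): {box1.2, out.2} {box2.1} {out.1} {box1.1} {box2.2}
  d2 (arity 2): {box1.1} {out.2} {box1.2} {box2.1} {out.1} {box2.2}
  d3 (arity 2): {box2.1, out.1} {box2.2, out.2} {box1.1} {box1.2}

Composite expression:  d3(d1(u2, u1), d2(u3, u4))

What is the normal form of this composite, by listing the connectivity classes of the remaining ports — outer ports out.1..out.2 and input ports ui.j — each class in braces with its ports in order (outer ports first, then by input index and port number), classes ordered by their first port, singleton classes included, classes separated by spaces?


Substituting into d3 glues patterns; closure does the rest.
d1 over (u2, u1) gives {out.1} {out.2, u2.2} {u1.1} {u1.2} {u2.1}, out.j being that stage's outer ports
d2 over (u3, u4) gives {out.1} {out.2} {u3.1} {u3.2} {u4.1} {u4.2}, out.j being that stage's outer ports
d3 over (u2, u1, u3, u4) gives {out.1} {out.2} {u1.1} {u1.2} {u2.1} {u2.2} {u3.1} {u3.2} {u4.1} {u4.2}, out.j being that stage's outer ports

{out.1} {out.2} {u1.1} {u1.2} {u2.1} {u2.2} {u3.1} {u3.2} {u4.1} {u4.2}


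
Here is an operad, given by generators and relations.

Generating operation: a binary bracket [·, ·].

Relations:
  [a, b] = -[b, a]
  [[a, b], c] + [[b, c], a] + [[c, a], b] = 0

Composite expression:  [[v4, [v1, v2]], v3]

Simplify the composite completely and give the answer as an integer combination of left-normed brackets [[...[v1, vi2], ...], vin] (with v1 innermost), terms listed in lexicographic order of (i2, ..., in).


Antisymmetry and Jacobi reduce to v1-anchored left-normed brackets.
Composite bracket: [[v4, [v1, v2]], v3]
Each bracket splits as ab - ba, giving 8 signed words (2^3 = 8).
Coefficients come from the v1-initial words:
  v1v2v4v3 (sign -1) contributes -[[[v1, v2], v4], v3]

-[[[v1, v2], v4], v3]


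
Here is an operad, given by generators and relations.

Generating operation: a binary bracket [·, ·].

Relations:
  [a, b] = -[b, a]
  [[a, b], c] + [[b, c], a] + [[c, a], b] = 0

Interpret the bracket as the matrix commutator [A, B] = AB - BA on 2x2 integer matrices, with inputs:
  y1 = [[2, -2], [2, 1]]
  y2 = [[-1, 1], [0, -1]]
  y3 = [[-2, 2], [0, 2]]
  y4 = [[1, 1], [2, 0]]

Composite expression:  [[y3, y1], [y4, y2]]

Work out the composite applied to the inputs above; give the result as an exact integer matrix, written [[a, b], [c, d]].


[[-8, 32], [-32, 8]]

[y3, y1] = [[4, 6], [8, -4]]
[y4, y2] = [[-2, 1], [0, 2]]
[[y3, y1], [y4, y2]] = [[-8, 32], [-32, 8]]


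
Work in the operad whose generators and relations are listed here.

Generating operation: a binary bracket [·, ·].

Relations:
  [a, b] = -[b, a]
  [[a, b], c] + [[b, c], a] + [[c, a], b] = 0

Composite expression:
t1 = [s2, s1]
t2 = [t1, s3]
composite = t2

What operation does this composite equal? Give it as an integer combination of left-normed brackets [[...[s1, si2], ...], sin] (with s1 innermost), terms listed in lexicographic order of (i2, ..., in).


In the tensor algebra, words opening s1 carry the s1-anchored form.
Composite bracket: [[s2, s1], s3]
Under [a, b] = ab - ba we get 4 signed associative words (2^2 = 4).
Keep just the words that open with s1:
  s1s2s3 appears with sign -1, giving the term -[[s1, s2], s3]

-[[s1, s2], s3]


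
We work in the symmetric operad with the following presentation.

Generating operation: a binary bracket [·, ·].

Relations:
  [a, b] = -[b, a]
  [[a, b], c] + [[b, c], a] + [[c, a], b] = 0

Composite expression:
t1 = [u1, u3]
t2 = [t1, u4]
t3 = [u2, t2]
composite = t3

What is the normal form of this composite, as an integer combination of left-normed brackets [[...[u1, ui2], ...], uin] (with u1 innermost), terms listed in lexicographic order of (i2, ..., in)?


Skip Jacobi rewriting: expand, keep u1-initial words, read off terms.
Composite bracket: [u2, [[u1, u3], u4]]
Each bracket splits as ab - ba, giving 8 signed words (2^3 = 8).
Only words starting with u1 matter:
  u1u3u4u2 (sign -1) contributes -[[[u1, u3], u4], u2]

-[[[u1, u3], u4], u2]


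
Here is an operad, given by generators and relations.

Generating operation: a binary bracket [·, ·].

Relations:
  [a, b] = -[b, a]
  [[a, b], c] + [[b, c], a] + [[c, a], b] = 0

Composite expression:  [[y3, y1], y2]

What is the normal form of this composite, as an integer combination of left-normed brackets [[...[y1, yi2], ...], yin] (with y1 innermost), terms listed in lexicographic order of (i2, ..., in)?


-[[y1, y3], y2]

Left-normed coefficients sit on the y1-initial expansion words.
Composite bracket: [[y3, y1], y2]
Applying ab - ba throughout gives 4 signed words (2^2 = 4).
Coefficients come from the y1-initial words:
  sign of y1y3y2 is -1, so it contributes -[[y1, y3], y2]


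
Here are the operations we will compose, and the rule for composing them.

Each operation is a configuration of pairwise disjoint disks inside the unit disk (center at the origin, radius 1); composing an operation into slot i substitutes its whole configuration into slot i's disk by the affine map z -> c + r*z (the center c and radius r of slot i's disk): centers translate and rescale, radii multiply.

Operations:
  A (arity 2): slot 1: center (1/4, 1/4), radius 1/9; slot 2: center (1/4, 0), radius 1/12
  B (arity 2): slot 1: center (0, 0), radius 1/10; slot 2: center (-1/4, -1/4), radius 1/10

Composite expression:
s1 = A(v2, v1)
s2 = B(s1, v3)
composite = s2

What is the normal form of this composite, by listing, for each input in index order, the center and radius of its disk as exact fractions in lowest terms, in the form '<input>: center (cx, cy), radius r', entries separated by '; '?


v1: center (1/40, 0), radius 1/120; v2: center (1/40, 1/40), radius 1/90; v3: center (-1/4, -1/4), radius 1/10


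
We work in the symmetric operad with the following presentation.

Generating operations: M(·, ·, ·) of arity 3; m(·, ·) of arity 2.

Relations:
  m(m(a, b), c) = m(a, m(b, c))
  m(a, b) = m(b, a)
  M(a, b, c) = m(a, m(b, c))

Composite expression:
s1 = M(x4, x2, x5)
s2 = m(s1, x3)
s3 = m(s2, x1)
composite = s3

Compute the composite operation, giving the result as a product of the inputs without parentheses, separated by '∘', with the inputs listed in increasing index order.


Shape and order are irrelevant to m; the x-input set decides.
M(x4, x2, x5) flattens to x4 ∘ x2 ∘ x5
m(M(x4, x2, x5), x3) flattens to x4 ∘ x2 ∘ x5 ∘ x3
m(m(M(x4, x2, x5), x3), x1) flattens to x4 ∘ x2 ∘ x5 ∘ x3 ∘ x1
sorting the factors by input index: x1 ∘ x2 ∘ x3 ∘ x4 ∘ x5

x1 ∘ x2 ∘ x3 ∘ x4 ∘ x5


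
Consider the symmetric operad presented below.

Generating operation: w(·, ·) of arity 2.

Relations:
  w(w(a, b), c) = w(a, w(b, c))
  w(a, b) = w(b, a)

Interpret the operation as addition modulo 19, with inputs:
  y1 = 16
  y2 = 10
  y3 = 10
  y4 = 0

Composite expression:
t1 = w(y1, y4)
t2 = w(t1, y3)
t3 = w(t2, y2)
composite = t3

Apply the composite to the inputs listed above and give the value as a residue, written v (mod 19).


17 (mod 19)

w(y1, y4) = 16
w(w(y1, y4), y3) = 7
w(w(w(y1, y4), y3), y2) = 17


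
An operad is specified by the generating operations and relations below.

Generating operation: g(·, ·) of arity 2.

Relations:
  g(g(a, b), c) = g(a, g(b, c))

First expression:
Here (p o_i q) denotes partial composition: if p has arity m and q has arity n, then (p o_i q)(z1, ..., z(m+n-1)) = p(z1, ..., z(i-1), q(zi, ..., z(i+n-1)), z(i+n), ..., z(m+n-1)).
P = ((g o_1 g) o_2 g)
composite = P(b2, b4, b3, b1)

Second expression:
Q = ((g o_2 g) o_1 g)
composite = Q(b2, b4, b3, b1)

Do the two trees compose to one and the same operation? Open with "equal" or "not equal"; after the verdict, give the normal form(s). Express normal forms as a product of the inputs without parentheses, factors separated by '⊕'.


equal; both compose to b2 ⊕ b4 ⊕ b3 ⊕ b1

The first expression reduces to b2 ⊕ b4 ⊕ b3 ⊕ b1
The second expression reduces to b2 ⊕ b4 ⊕ b3 ⊕ b1
Identical normal forms: equal.


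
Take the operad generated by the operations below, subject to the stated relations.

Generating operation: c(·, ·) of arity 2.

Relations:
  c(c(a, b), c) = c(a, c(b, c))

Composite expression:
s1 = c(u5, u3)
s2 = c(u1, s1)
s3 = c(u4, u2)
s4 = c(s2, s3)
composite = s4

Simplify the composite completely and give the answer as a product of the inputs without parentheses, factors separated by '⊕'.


u1 ⊕ u5 ⊕ u3 ⊕ u4 ⊕ u2

The c-tree's shape is irrelevant; the u-reading-order decides.
c(u5, u3) flattens to u5 ⊕ u3
c(u1, c(u5, u3)) flattens to u1 ⊕ u5 ⊕ u3
c(u4, u2) flattens to u4 ⊕ u2
c(c(u1, c(u5, u3)), c(u4, u2)) flattens to u1 ⊕ u5 ⊕ u3 ⊕ u4 ⊕ u2


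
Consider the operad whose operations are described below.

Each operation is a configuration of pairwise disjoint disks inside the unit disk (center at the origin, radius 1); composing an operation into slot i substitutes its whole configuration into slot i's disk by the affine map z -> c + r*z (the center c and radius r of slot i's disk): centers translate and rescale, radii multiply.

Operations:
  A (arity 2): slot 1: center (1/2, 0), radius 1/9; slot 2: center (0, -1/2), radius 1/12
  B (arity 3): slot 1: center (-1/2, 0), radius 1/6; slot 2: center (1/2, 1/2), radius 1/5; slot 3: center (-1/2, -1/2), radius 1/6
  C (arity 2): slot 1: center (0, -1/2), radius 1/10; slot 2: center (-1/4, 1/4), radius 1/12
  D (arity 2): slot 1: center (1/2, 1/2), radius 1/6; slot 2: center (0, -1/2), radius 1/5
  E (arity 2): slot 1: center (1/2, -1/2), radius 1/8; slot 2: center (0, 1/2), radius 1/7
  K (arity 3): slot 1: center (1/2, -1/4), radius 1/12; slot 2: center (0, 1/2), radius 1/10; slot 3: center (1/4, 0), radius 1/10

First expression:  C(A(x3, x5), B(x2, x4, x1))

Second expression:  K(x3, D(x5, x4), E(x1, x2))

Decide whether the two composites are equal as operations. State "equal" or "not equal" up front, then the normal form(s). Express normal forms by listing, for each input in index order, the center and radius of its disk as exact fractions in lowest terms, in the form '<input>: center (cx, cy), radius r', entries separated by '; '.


not equal — first x1: center (-7/24, 5/24), radius 1/72; x2: center (-7/24, 1/4), radius 1/72; x3: center (1/20, -1/2), radius 1/90; x4: center (-5/24, 7/24), radius 1/60; x5: center (0, -11/20), radius 1/120, second x1: center (3/10, -1/20), radius 1/80; x2: center (1/4, 1/20), radius 1/70; x3: center (1/2, -1/4), radius 1/12; x4: center (0, 9/20), radius 1/50; x5: center (1/20, 11/20), radius 1/60

The first expression reduces to x1: center (-7/24, 5/24), radius 1/72; x2: center (-7/24, 1/4), radius 1/72; x3: center (1/20, -1/2), radius 1/90; x4: center (-5/24, 7/24), radius 1/60; x5: center (0, -11/20), radius 1/120
The second expression reduces to x1: center (3/10, -1/20), radius 1/80; x2: center (1/4, 1/20), radius 1/70; x3: center (1/2, -1/4), radius 1/12; x4: center (0, 9/20), radius 1/50; x5: center (1/20, 11/20), radius 1/60
The forms do not match — not equal.


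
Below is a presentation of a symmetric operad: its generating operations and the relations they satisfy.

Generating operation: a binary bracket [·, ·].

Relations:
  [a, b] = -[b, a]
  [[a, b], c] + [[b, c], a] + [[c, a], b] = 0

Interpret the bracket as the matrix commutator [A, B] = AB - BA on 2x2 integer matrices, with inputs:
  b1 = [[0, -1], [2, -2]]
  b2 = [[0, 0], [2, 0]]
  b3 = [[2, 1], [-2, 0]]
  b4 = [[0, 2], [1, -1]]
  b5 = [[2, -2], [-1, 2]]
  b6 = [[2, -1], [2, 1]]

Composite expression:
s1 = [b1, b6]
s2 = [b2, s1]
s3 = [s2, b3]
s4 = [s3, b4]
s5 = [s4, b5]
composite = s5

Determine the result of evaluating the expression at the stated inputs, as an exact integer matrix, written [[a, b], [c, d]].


[[20, 48], [-24, -20]]

[b1, b6] = [[0, -1], [-2, 0]]
[b2, [b1, b6]] = [[2, 0], [0, -2]]
[[b2, [b1, b6]], b3] = [[0, 4], [8, 0]]
[[[b2, [b1, b6]], b3], b4] = [[-12, -4], [8, 12]]
[[[[b2, [b1, b6]], b3], b4], b5] = [[20, 48], [-24, -20]]


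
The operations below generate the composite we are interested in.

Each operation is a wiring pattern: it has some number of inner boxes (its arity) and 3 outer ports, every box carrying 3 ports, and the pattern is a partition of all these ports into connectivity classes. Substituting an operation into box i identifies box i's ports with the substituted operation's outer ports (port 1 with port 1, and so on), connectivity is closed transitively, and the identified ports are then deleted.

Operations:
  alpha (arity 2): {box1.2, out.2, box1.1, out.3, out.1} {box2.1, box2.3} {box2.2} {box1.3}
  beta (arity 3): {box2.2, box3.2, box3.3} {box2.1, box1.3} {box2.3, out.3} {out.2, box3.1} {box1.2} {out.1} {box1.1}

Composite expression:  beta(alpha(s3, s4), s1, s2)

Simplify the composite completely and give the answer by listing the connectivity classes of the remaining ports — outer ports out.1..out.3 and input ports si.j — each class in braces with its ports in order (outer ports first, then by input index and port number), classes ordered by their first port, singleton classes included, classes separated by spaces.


Treat the ports identified at beta as solder joints: merge, then drop.
stage alpha: inputs (s3, s4), connectivity {out.1, out.2, out.3, s3.1, s3.2} {s3.3} {s4.1, s4.3} {s4.2}, out.j its boundary
stage beta: inputs (s3, s4, s1, s2), connectivity {out.1} {out.2, s2.1} {out.3, s1.3} {s1.1, s3.1, s3.2} {s1.2, s2.2, s2.3} {s3.3} {s4.1, s4.3} {s4.2}, out.j its boundary

{out.1} {out.2, s2.1} {out.3, s1.3} {s1.1, s3.1, s3.2} {s1.2, s2.2, s2.3} {s3.3} {s4.1, s4.3} {s4.2}


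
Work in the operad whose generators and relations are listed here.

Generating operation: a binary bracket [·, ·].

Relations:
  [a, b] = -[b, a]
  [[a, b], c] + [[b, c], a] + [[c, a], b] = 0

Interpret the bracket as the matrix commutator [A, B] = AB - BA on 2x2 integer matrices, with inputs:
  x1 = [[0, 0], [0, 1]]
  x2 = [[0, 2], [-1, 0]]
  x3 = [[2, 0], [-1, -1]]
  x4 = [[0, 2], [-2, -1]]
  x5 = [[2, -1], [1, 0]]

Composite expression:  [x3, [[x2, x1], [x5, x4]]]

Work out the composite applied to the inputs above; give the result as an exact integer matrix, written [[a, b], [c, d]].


[[0, 0], [-10, 0]]

[x2, x1] = [[0, 2], [1, 0]]
[x5, x4] = [[0, 5], [5, 0]]
[[x2, x1], [x5, x4]] = [[5, 0], [0, -5]]
[x3, [[x2, x1], [x5, x4]]] = [[0, 0], [-10, 0]]


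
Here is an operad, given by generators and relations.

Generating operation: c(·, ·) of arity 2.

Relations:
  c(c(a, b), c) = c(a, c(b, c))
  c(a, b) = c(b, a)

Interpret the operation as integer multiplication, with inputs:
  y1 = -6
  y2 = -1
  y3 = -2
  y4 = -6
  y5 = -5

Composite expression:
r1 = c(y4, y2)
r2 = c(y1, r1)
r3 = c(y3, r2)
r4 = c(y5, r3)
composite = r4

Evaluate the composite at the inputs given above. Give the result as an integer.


-360

c(y4, y2) = 6
c(y1, c(y4, y2)) = -36
c(y3, c(y1, c(y4, y2))) = 72
c(y5, c(y3, c(y1, c(y4, y2)))) = -360


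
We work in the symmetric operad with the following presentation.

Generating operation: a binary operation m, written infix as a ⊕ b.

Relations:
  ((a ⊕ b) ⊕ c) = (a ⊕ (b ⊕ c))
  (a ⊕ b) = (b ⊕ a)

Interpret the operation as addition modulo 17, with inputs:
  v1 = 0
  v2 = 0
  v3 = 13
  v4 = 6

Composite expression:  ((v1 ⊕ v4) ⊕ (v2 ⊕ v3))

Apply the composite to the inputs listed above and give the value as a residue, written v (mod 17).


(v1 ⊕ v4) = 6
(v2 ⊕ v3) = 13
((v1 ⊕ v4) ⊕ (v2 ⊕ v3)) = 2

2 (mod 17)


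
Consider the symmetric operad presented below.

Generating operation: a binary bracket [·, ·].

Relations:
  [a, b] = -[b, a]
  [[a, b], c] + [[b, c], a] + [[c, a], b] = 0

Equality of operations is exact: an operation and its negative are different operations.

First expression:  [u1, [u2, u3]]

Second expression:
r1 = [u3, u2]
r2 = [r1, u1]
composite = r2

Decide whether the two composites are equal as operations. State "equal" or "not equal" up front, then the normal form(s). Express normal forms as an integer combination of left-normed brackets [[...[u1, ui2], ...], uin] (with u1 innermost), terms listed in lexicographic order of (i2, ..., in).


equal: each reduces to [[u1, u2], u3] - [[u1, u3], u2]


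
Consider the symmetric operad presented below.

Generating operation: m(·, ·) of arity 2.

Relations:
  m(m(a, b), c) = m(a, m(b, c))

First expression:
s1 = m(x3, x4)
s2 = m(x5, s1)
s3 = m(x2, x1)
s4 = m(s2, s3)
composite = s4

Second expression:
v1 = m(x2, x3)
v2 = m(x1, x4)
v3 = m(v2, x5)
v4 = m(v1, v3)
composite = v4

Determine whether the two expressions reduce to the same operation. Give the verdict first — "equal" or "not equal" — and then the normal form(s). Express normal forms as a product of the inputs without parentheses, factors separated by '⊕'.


not equal; first: x5 ⊕ x3 ⊕ x4 ⊕ x2 ⊕ x1; second: x2 ⊕ x3 ⊕ x1 ⊕ x4 ⊕ x5


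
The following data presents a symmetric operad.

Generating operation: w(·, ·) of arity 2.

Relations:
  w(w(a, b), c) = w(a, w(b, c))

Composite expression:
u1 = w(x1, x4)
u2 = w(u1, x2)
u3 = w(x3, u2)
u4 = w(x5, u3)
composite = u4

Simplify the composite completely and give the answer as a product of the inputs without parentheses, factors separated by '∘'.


x5 ∘ x3 ∘ x1 ∘ x4 ∘ x2

All parenthesizations of w agree; list the x-inputs left to right.
w(x1, x4) collapses to x1 ∘ x4
w(w(x1, x4), x2) collapses to x1 ∘ x4 ∘ x2
w(x3, w(w(x1, x4), x2)) collapses to x3 ∘ x1 ∘ x4 ∘ x2
w(x5, w(x3, w(w(x1, x4), x2))) collapses to x5 ∘ x3 ∘ x1 ∘ x4 ∘ x2


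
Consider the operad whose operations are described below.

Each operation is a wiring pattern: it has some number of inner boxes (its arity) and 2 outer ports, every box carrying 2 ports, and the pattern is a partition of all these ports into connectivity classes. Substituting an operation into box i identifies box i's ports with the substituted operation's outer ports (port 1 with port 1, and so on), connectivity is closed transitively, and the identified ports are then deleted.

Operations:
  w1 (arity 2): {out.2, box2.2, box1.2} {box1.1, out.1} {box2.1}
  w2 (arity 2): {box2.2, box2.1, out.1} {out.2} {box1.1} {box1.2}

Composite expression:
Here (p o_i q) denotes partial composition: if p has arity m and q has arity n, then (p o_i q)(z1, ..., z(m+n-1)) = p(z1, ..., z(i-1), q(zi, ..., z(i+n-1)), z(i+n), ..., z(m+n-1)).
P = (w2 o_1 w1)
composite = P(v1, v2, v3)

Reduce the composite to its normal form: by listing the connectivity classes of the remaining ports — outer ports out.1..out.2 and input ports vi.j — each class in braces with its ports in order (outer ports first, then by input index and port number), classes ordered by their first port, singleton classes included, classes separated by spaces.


{out.1, v3.1, v3.2} {out.2} {v1.1} {v1.2, v2.2} {v2.1}

Reachability decides: close wires over w2-identified ports.
through w1, on inputs (v1, v2): {out.1, v1.1} {out.2, v1.2, v2.2} {v2.1} (out.j = stage outer ports)
through w2, on inputs (v1, v2, v3): {out.1, v3.1, v3.2} {out.2} {v1.1} {v1.2, v2.2} {v2.1} (out.j = stage outer ports)


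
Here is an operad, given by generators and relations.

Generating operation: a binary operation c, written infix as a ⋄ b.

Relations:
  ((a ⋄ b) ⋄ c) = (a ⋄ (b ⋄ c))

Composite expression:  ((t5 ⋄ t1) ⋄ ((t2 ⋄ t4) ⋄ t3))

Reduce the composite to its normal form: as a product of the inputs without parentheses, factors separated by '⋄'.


t5 ⋄ t1 ⋄ t2 ⋄ t4 ⋄ t3

All parenthesizations of c agree; list the t-inputs left to right.
(t5 ⋄ t1) unparenthesizes to t5 ⋄ t1
(t2 ⋄ t4) unparenthesizes to t2 ⋄ t4
((t2 ⋄ t4) ⋄ t3) unparenthesizes to t2 ⋄ t4 ⋄ t3
((t5 ⋄ t1) ⋄ ((t2 ⋄ t4) ⋄ t3)) unparenthesizes to t5 ⋄ t1 ⋄ t2 ⋄ t4 ⋄ t3


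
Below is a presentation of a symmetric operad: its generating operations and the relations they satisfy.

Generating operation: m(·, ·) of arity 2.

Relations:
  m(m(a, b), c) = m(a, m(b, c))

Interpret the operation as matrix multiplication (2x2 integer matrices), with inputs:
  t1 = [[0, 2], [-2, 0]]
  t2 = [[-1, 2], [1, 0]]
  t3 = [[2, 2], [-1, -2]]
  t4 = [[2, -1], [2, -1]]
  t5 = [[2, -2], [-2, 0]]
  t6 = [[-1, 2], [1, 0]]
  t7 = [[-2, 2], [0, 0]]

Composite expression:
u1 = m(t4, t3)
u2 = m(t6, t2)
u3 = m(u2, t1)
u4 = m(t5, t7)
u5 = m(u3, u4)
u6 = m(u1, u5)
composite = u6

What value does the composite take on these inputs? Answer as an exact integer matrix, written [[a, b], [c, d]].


[[88, -88], [88, -88]]

m(t4, t3) = [[5, 6], [5, 6]]
m(t6, t2) = [[3, -2], [-1, 2]]
m(m(t6, t2), t1) = [[4, 6], [-4, -2]]
m(t5, t7) = [[-4, 4], [4, -4]]
m(m(m(t6, t2), t1), m(t5, t7)) = [[8, -8], [8, -8]]
m(m(t4, t3), m(m(m(t6, t2), t1), m(t5, t7))) = [[88, -88], [88, -88]]


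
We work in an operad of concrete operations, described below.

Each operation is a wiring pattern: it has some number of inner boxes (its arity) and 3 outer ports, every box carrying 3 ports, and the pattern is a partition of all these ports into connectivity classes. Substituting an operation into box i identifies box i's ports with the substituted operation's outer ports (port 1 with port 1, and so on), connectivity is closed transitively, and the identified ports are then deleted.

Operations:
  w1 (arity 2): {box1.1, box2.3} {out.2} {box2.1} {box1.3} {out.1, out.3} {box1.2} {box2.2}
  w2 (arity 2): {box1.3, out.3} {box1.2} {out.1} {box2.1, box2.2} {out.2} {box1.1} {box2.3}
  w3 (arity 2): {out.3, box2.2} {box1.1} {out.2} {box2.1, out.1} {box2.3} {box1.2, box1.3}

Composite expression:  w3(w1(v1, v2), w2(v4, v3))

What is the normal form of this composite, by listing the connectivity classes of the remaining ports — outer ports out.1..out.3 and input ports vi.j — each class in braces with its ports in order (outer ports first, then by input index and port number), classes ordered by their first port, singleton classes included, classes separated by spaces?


Connectivity passes through glued w3-boundaries; trace each wire chain.
composing w1 on (v1, v2), with out.j its own outer ports: {out.1, out.3} {out.2} {v1.1, v2.3} {v1.2} {v1.3} {v2.1} {v2.2}
composing w2 on (v4, v3), with out.j its own outer ports: {out.1} {out.2} {out.3, v4.3} {v3.1, v3.2} {v3.3} {v4.1} {v4.2}
composing w3 on (v1, v2, v4, v3), with out.j its own outer ports: {out.1} {out.2} {out.3} {v1.1, v2.3} {v1.2} {v1.3} {v2.1} {v2.2} {v3.1, v3.2} {v3.3} {v4.1} {v4.2} {v4.3}

{out.1} {out.2} {out.3} {v1.1, v2.3} {v1.2} {v1.3} {v2.1} {v2.2} {v3.1, v3.2} {v3.3} {v4.1} {v4.2} {v4.3}


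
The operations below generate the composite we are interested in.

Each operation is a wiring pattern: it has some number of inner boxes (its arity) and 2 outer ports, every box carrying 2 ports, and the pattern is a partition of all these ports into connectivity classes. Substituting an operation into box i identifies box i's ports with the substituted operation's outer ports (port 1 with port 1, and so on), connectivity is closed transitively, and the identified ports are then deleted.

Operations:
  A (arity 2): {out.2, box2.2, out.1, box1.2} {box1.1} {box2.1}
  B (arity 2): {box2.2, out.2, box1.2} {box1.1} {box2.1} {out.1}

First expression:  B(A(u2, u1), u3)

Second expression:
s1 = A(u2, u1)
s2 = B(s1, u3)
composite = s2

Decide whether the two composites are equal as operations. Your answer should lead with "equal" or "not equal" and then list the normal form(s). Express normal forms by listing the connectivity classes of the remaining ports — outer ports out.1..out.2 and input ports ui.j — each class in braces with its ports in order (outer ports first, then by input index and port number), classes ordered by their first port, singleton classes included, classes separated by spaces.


equal; the common form is {out.1} {out.2, u1.2, u2.2, u3.2} {u1.1} {u2.1} {u3.1}

The first expression reduces to {out.1} {out.2, u1.2, u2.2, u3.2} {u1.1} {u2.1} {u3.1}
The second expression reduces to {out.1} {out.2, u1.2, u2.2, u3.2} {u1.1} {u2.1} {u3.1}
Identical normal forms: equal.


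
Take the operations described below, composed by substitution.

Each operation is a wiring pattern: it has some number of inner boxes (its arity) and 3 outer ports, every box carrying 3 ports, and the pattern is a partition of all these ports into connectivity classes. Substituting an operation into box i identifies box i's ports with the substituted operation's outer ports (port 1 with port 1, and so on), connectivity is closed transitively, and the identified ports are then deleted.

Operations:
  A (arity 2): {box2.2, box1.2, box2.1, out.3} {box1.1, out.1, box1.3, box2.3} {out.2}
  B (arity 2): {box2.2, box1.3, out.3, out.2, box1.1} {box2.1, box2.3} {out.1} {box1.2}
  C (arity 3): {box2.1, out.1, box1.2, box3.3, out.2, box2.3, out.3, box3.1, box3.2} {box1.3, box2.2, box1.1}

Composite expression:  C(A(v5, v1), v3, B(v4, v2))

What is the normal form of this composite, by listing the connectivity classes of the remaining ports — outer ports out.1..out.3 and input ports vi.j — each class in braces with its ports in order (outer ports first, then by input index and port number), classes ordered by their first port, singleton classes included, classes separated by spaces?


Two ports join when wires chain via C-identified ports.
through A, on inputs (v5, v1): {out.1, v1.3, v5.1, v5.3} {out.2} {out.3, v1.1, v1.2, v5.2} (out.j = stage outer ports)
through B, on inputs (v4, v2): {out.1} {out.2, out.3, v2.2, v4.1, v4.3} {v2.1, v2.3} {v4.2} (out.j = stage outer ports)
through C, on inputs (v5, v1, v3, v4, v2): {out.1, out.2, out.3, v2.2, v3.1, v3.3, v4.1, v4.3} {v1.1, v1.2, v1.3, v3.2, v5.1, v5.2, v5.3} {v2.1, v2.3} {v4.2} (out.j = stage outer ports)

{out.1, out.2, out.3, v2.2, v3.1, v3.3, v4.1, v4.3} {v1.1, v1.2, v1.3, v3.2, v5.1, v5.2, v5.3} {v2.1, v2.3} {v4.2}


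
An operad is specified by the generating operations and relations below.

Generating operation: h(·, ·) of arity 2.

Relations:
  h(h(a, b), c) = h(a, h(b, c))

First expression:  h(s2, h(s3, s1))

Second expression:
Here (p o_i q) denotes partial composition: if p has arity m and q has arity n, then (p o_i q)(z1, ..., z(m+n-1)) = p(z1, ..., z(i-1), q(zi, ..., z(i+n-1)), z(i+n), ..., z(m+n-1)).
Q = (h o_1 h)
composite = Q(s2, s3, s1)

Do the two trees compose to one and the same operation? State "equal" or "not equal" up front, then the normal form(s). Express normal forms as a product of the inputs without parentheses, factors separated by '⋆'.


The first expression, normalized: s2 ⋆ s3 ⋆ s1
The second expression, normalized: s2 ⋆ s3 ⋆ s1
Same normal form: equal.

equal; both compose to s2 ⋆ s3 ⋆ s1


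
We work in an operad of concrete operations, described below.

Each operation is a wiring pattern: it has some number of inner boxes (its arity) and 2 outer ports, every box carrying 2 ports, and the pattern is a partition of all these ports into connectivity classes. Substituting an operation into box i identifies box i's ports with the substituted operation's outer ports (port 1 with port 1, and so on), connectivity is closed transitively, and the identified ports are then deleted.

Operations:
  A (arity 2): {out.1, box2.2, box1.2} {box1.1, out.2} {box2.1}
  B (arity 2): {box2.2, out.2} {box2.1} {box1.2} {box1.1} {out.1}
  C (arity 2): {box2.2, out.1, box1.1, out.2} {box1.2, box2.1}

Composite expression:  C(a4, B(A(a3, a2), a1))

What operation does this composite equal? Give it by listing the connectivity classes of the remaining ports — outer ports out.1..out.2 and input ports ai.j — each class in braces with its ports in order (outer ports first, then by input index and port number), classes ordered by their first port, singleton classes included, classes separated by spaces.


{out.1, out.2, a1.2, a4.1} {a1.1} {a2.1} {a2.2, a3.2} {a3.1} {a4.2}

Reachability decides: close wires over C-identified ports.
stage A: inputs (a3, a2), connectivity {out.1, a2.2, a3.2} {out.2, a3.1} {a2.1}, out.j its boundary
stage B: inputs (a3, a2, a1), connectivity {out.1} {out.2, a1.2} {a1.1} {a2.1} {a2.2, a3.2} {a3.1}, out.j its boundary
stage C: inputs (a4, a3, a2, a1), connectivity {out.1, out.2, a1.2, a4.1} {a1.1} {a2.1} {a2.2, a3.2} {a3.1} {a4.2}, out.j its boundary


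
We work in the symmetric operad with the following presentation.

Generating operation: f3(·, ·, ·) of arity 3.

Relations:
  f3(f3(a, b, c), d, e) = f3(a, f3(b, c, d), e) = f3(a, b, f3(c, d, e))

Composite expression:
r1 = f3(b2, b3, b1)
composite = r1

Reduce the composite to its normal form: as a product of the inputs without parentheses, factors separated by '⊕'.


b2 ⊕ b3 ⊕ b1

Under associativity of f3, the answer is the b's in reading order.
f3(b2, b3, b1) reduces to b2 ⊕ b3 ⊕ b1


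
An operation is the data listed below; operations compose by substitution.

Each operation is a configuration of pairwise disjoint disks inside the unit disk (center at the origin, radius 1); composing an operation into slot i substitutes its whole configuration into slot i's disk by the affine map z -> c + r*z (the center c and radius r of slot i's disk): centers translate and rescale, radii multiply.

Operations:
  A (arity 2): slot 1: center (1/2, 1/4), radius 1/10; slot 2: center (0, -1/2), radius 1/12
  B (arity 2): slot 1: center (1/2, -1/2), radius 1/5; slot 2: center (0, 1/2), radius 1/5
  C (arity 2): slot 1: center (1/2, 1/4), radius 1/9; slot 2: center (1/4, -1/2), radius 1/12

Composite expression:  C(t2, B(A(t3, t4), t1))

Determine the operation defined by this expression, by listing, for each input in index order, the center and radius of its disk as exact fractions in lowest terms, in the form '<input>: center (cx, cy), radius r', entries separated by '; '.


t1: center (1/4, -11/24), radius 1/60; t2: center (1/2, 1/4), radius 1/9; t3: center (3/10, -43/80), radius 1/600; t4: center (7/24, -11/20), radius 1/720

Nesting under C composes maps z -> c + r*z down each t-path.
tracing t2 down its 1-map path: center (1/2, 1/4), radius 1/9
tracing t3 down its 3-map path: center (3/10, -43/80), radius 1/600
tracing t4 down its 3-map path: center (7/24, -11/20), radius 1/720
tracing t1 down its 2-map path: center (1/4, -11/24), radius 1/60


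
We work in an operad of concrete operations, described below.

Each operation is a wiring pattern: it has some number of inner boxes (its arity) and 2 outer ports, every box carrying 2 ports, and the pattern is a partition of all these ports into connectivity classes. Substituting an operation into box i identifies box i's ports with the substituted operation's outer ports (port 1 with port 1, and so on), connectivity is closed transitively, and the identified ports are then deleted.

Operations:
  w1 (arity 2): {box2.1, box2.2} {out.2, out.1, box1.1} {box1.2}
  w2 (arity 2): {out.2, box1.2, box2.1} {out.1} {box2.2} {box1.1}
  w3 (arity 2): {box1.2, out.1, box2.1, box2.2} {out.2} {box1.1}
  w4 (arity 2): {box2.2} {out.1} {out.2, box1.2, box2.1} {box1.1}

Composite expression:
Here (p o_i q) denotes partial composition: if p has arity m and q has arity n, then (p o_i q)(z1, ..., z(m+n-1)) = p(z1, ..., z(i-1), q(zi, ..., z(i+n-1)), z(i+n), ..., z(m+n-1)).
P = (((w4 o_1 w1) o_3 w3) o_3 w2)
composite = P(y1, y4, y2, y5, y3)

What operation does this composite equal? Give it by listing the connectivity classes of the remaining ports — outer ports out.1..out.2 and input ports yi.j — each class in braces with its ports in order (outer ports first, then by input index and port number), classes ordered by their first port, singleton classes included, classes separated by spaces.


{out.1} {out.2, y1.1, y2.2, y3.1, y3.2, y5.1} {y1.2} {y2.1} {y4.1, y4.2} {y5.2}

Two ports join when wires chain via w4-identified ports.
composing w1 on (y1, y4), with out.j its own outer ports: {out.1, out.2, y1.1} {y1.2} {y4.1, y4.2}
composing w2 on (y2, y5), with out.j its own outer ports: {out.1} {out.2, y2.2, y5.1} {y2.1} {y5.2}
composing w3 on (y2, y5, y3), with out.j its own outer ports: {out.1, y2.2, y3.1, y3.2, y5.1} {out.2} {y2.1} {y5.2}
composing w4 on (y1, y4, y2, y5, y3), with out.j its own outer ports: {out.1} {out.2, y1.1, y2.2, y3.1, y3.2, y5.1} {y1.2} {y2.1} {y4.1, y4.2} {y5.2}


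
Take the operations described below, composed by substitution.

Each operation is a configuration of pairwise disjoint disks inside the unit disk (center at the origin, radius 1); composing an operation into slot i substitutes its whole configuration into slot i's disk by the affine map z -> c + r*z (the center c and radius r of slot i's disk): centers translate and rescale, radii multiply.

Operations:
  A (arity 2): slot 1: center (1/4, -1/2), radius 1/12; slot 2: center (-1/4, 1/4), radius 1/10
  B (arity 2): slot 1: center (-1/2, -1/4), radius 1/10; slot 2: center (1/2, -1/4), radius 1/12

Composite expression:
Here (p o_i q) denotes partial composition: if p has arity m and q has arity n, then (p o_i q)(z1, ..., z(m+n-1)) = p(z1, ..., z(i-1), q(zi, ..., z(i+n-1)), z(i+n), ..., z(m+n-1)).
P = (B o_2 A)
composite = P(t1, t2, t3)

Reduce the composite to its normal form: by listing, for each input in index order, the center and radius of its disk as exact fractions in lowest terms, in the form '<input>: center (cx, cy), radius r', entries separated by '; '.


t1: center (-1/2, -1/4), radius 1/10; t2: center (25/48, -7/24), radius 1/144; t3: center (23/48, -11/48), radius 1/120


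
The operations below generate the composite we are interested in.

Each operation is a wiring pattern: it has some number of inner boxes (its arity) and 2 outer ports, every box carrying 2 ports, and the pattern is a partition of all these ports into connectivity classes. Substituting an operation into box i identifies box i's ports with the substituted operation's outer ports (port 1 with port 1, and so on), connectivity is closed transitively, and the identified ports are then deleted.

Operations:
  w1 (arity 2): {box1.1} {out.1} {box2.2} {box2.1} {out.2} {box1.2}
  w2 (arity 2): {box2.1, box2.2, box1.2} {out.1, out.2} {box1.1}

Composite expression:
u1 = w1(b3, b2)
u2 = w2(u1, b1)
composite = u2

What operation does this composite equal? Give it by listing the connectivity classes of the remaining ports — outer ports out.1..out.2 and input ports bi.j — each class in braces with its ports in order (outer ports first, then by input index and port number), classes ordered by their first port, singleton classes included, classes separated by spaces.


Substituting into w2 glues patterns; closure does the rest.
after w1, the pattern on (b3, b2) reads {out.1} {out.2} {b2.1} {b2.2} {b3.1} {b3.2} (out.j = its outer ports)
after w2, the pattern on (b3, b2, b1) reads {out.1, out.2} {b1.1, b1.2} {b2.1} {b2.2} {b3.1} {b3.2} (out.j = its outer ports)

{out.1, out.2} {b1.1, b1.2} {b2.1} {b2.2} {b3.1} {b3.2}


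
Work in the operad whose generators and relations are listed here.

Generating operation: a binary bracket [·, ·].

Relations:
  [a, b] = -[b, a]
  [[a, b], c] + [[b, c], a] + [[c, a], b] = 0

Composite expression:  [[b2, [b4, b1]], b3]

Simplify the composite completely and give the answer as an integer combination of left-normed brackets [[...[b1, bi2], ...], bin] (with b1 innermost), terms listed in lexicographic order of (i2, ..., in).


In the tensor algebra, words opening b1 carry the b1-anchored form.
Composite bracket: [[b2, [b4, b1]], b3]
Expanding via [a, b] = ab - ba: 8 signed words (2^3 = 8).
Coefficients come from the b1-initial words:
  word b1b4b2b3 has sign +1, contributing +[[[b1, b4], b2], b3]

[[[b1, b4], b2], b3]
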